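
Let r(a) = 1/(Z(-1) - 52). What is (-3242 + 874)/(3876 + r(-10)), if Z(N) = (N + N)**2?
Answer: -113664/186047 ≈ -0.61094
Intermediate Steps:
Z(N) = 4*N**2 (Z(N) = (2*N)**2 = 4*N**2)
r(a) = -1/48 (r(a) = 1/(4*(-1)**2 - 52) = 1/(4*1 - 52) = 1/(4 - 52) = 1/(-48) = -1/48)
(-3242 + 874)/(3876 + r(-10)) = (-3242 + 874)/(3876 - 1/48) = -2368/186047/48 = -2368*48/186047 = -113664/186047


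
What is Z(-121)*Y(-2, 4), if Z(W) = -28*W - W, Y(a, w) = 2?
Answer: 7018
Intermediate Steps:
Z(W) = -29*W
Z(-121)*Y(-2, 4) = -29*(-121)*2 = 3509*2 = 7018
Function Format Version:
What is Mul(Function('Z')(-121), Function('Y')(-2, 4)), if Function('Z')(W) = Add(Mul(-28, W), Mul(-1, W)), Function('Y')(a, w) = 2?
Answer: 7018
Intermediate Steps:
Function('Z')(W) = Mul(-29, W)
Mul(Function('Z')(-121), Function('Y')(-2, 4)) = Mul(Mul(-29, -121), 2) = Mul(3509, 2) = 7018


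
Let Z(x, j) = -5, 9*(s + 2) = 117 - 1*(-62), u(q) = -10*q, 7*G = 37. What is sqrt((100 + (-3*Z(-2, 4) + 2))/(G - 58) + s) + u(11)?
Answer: -110 + 7*sqrt(4838)/123 ≈ -106.04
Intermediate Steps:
G = 37/7 (G = (1/7)*37 = 37/7 ≈ 5.2857)
s = 161/9 (s = -2 + (117 - 1*(-62))/9 = -2 + (117 + 62)/9 = -2 + (1/9)*179 = -2 + 179/9 = 161/9 ≈ 17.889)
sqrt((100 + (-3*Z(-2, 4) + 2))/(G - 58) + s) + u(11) = sqrt((100 + (-3*(-5) + 2))/(37/7 - 58) + 161/9) - 10*11 = sqrt((100 + (15 + 2))/(-369/7) + 161/9) - 110 = sqrt((100 + 17)*(-7/369) + 161/9) - 110 = sqrt(117*(-7/369) + 161/9) - 110 = sqrt(-91/41 + 161/9) - 110 = sqrt(5782/369) - 110 = 7*sqrt(4838)/123 - 110 = -110 + 7*sqrt(4838)/123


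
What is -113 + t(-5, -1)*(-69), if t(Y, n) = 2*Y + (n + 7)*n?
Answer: 991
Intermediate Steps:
t(Y, n) = 2*Y + n*(7 + n) (t(Y, n) = 2*Y + (7 + n)*n = 2*Y + n*(7 + n))
-113 + t(-5, -1)*(-69) = -113 + ((-1)² + 2*(-5) + 7*(-1))*(-69) = -113 + (1 - 10 - 7)*(-69) = -113 - 16*(-69) = -113 + 1104 = 991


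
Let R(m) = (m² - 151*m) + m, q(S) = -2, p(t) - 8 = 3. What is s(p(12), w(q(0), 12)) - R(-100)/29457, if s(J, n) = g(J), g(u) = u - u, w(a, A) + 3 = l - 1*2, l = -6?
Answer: -25000/29457 ≈ -0.84869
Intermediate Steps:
p(t) = 11 (p(t) = 8 + 3 = 11)
w(a, A) = -11 (w(a, A) = -3 + (-6 - 1*2) = -3 + (-6 - 2) = -3 - 8 = -11)
R(m) = m² - 150*m
g(u) = 0
s(J, n) = 0
s(p(12), w(q(0), 12)) - R(-100)/29457 = 0 - (-100*(-150 - 100))/29457 = 0 - (-100*(-250))/29457 = 0 - 25000/29457 = -25000/29457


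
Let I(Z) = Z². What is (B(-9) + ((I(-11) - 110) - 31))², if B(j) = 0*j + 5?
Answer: 225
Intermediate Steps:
B(j) = 5 (B(j) = 0 + 5 = 5)
(B(-9) + ((I(-11) - 110) - 31))² = (5 + (((-11)² - 110) - 31))² = (5 + ((121 - 110) - 31))² = (5 + (11 - 31))² = (5 - 20)² = (-15)² = 225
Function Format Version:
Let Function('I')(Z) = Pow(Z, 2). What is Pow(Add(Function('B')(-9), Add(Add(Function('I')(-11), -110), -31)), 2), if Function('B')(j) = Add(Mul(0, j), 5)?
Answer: 225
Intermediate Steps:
Function('B')(j) = 5 (Function('B')(j) = Add(0, 5) = 5)
Pow(Add(Function('B')(-9), Add(Add(Function('I')(-11), -110), -31)), 2) = Pow(Add(5, Add(Add(Pow(-11, 2), -110), -31)), 2) = Pow(Add(5, Add(Add(121, -110), -31)), 2) = Pow(Add(5, Add(11, -31)), 2) = Pow(Add(5, -20), 2) = Pow(-15, 2) = 225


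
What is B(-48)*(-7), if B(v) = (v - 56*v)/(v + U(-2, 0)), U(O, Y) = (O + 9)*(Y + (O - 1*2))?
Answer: 4620/19 ≈ 243.16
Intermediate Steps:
U(O, Y) = (9 + O)*(-2 + O + Y) (U(O, Y) = (9 + O)*(Y + (O - 2)) = (9 + O)*(Y + (-2 + O)) = (9 + O)*(-2 + O + Y))
B(v) = -55*v/(-28 + v) (B(v) = (v - 56*v)/(v + (-18 + (-2)² + 7*(-2) + 9*0 - 2*0)) = (-55*v)/(v + (-18 + 4 - 14 + 0 + 0)) = (-55*v)/(v - 28) = (-55*v)/(-28 + v) = -55*v/(-28 + v))
B(-48)*(-7) = -55*(-48)/(-28 - 48)*(-7) = -55*(-48)/(-76)*(-7) = -55*(-48)*(-1/76)*(-7) = -660/19*(-7) = 4620/19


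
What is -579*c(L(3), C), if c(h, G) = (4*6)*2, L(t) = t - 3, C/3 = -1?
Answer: -27792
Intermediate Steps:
C = -3 (C = 3*(-1) = -3)
L(t) = -3 + t
c(h, G) = 48 (c(h, G) = 24*2 = 48)
-579*c(L(3), C) = -579*48 = -27792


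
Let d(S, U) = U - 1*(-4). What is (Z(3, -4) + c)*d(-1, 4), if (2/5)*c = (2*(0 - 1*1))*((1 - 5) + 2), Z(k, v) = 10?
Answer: 160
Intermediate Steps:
d(S, U) = 4 + U (d(S, U) = U + 4 = 4 + U)
c = 10 (c = 5*((2*(0 - 1*1))*((1 - 5) + 2))/2 = 5*((2*(0 - 1))*(-4 + 2))/2 = 5*((2*(-1))*(-2))/2 = 5*(-2*(-2))/2 = (5/2)*4 = 10)
(Z(3, -4) + c)*d(-1, 4) = (10 + 10)*(4 + 4) = 20*8 = 160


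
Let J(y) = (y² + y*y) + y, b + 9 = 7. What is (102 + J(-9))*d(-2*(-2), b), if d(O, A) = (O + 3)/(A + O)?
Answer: 1785/2 ≈ 892.50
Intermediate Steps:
b = -2 (b = -9 + 7 = -2)
J(y) = y + 2*y² (J(y) = (y² + y²) + y = 2*y² + y = y + 2*y²)
d(O, A) = (3 + O)/(A + O)
(102 + J(-9))*d(-2*(-2), b) = (102 - 9*(1 + 2*(-9)))*((3 - 2*(-2))/(-2 - 2*(-2))) = (102 - 9*(1 - 18))*((3 + 4)/(-2 + 4)) = (102 - 9*(-17))*(7/2) = (102 + 153)*((½)*7) = 255*(7/2) = 1785/2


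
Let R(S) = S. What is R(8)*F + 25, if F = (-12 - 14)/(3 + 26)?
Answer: 517/29 ≈ 17.828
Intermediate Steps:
F = -26/29 ≈ -0.89655
R(8)*F + 25 = 8*(-26/29) + 25 = -208/29 + 25 = 517/29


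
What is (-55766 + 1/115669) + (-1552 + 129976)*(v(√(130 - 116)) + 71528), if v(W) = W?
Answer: 1062518789924915/115669 + 128424*√14 ≈ 9.1863e+9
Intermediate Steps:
(-55766 + 1/115669) + (-1552 + 129976)*(v(√(130 - 116)) + 71528) = (-55766 + 1/115669) + (-1552 + 129976)*(√(130 - 116) + 71528) = (-55766 + 1/115669) + 128424*(√14 + 71528) = -6450397453/115669 + 128424*(71528 + √14) = -6450397453/115669 + (9185911872 + 128424*√14) = 1062518789924915/115669 + 128424*√14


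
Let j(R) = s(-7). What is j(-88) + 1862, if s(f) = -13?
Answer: 1849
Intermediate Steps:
j(R) = -13
j(-88) + 1862 = -13 + 1862 = 1849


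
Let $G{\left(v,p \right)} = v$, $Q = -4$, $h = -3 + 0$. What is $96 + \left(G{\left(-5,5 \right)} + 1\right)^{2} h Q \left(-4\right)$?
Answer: $-672$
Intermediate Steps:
$h = -3$
$96 + \left(G{\left(-5,5 \right)} + 1\right)^{2} h Q \left(-4\right) = 96 + \left(-5 + 1\right)^{2} \left(-3\right) \left(-4\right) \left(-4\right) = 96 + \left(-4\right)^{2} \cdot 12 \left(-4\right) = 96 + 16 \left(-48\right) = 96 - 768 = -672$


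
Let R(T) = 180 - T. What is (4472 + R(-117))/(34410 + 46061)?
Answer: 4769/80471 ≈ 0.059264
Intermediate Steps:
(4472 + R(-117))/(34410 + 46061) = (4472 + (180 - 1*(-117)))/(34410 + 46061) = (4472 + (180 + 117))/80471 = (4472 + 297)*(1/80471) = 4769*(1/80471) = 4769/80471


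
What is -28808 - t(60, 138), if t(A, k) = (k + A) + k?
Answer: -29144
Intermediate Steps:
t(A, k) = A + 2*k (t(A, k) = (A + k) + k = A + 2*k)
-28808 - t(60, 138) = -28808 - (60 + 2*138) = -28808 - (60 + 276) = -28808 - 1*336 = -28808 - 336 = -29144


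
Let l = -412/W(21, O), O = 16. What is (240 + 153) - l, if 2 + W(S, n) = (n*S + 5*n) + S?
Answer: 171367/435 ≈ 393.95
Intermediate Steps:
W(S, n) = -2 + S + 5*n + S*n (W(S, n) = -2 + ((n*S + 5*n) + S) = -2 + ((S*n + 5*n) + S) = -2 + ((5*n + S*n) + S) = -2 + (S + 5*n + S*n) = -2 + S + 5*n + S*n)
l = -412/435 (l = -412/(-2 + 21 + 5*16 + 21*16) = -412/(-2 + 21 + 80 + 336) = -412/435 ≈ -0.94713)
(240 + 153) - l = (240 + 153) - 1*(-412/435) = 393 + 412/435 = 171367/435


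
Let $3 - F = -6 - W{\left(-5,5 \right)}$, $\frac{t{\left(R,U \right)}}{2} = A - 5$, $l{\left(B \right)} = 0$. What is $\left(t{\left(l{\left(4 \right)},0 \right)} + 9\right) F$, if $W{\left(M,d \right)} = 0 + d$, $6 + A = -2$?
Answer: $-238$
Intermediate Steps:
$A = -8$ ($A = -6 - 2 = -8$)
$W{\left(M,d \right)} = d$
$t{\left(R,U \right)} = -26$ ($t{\left(R,U \right)} = 2 \left(-8 - 5\right) = 2 \left(-13\right) = -26$)
$F = 14$ ($F = 3 - \left(-6 - 5\right) = 3 - -11 = 3 + 11 = 14$)
$\left(t{\left(l{\left(4 \right)},0 \right)} + 9\right) F = \left(-26 + 9\right) 14 = \left(-17\right) 14 = -238$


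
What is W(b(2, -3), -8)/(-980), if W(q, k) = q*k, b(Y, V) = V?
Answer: -6/245 ≈ -0.024490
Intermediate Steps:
W(q, k) = k*q
W(b(2, -3), -8)/(-980) = -8*(-3)/(-980) = 24*(-1/980) = -6/245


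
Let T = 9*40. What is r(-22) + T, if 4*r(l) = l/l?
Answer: 1441/4 ≈ 360.25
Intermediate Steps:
r(l) = ¼ (r(l) = (l/l)/4 = (¼)*1 = ¼)
T = 360
r(-22) + T = ¼ + 360 = 1441/4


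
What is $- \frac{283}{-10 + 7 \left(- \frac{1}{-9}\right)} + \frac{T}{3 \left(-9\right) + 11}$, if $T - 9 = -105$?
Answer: $\frac{3045}{83} \approx 36.687$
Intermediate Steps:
$T = -96$ ($T = 9 - 105 = -96$)
$- \frac{283}{-10 + 7 \left(- \frac{1}{-9}\right)} + \frac{T}{3 \left(-9\right) + 11} = - \frac{283}{-10 + 7 \left(- \frac{1}{-9}\right)} - \frac{96}{3 \left(-9\right) + 11} = - \frac{283}{-10 + 7 \left(\left(-1\right) \left(- \frac{1}{9}\right)\right)} - \frac{96}{-27 + 11} = - \frac{283}{-10 + 7 \cdot \frac{1}{9}} - \frac{96}{-16} = - \frac{283}{-10 + \frac{7}{9}} - -6 = - \frac{283}{- \frac{83}{9}} + 6 = \left(-283\right) \left(- \frac{9}{83}\right) + 6 = \frac{2547}{83} + 6 = \frac{3045}{83}$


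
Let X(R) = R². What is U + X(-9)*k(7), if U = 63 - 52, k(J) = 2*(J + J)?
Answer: 2279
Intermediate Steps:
k(J) = 4*J (k(J) = 2*(2*J) = 4*J)
U = 11
U + X(-9)*k(7) = 11 + (-9)²*(4*7) = 11 + 81*28 = 11 + 2268 = 2279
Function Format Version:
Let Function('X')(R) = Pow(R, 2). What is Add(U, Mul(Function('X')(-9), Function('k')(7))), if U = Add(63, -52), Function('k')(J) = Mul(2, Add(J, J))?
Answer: 2279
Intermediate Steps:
Function('k')(J) = Mul(4, J) (Function('k')(J) = Mul(2, Mul(2, J)) = Mul(4, J))
U = 11
Add(U, Mul(Function('X')(-9), Function('k')(7))) = Add(11, Mul(Pow(-9, 2), Mul(4, 7))) = Add(11, Mul(81, 28)) = Add(11, 2268) = 2279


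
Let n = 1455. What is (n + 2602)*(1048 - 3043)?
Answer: -8093715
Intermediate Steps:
(n + 2602)*(1048 - 3043) = (1455 + 2602)*(1048 - 3043) = 4057*(-1995) = -8093715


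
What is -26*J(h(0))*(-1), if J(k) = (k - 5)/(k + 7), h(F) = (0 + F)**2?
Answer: -130/7 ≈ -18.571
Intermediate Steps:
h(F) = F**2
J(k) = (-5 + k)/(7 + k)
-26*J(h(0))*(-1) = -26*(-5 + 0**2)/(7 + 0**2)*(-1) = -26*(-5 + 0)/(7 + 0)*(-1) = -26*(-5)/7*(-1) = -26*(-5/7)*(-1) = (130/7)*(-1) = -130/7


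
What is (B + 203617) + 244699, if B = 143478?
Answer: 591794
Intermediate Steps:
(B + 203617) + 244699 = (143478 + 203617) + 244699 = 347095 + 244699 = 591794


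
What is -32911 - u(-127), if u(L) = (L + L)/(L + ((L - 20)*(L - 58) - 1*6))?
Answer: -445318614/13531 ≈ -32911.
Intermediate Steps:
u(L) = 2*L/(-6 + L + (-58 + L)*(-20 + L)) (u(L) = (2*L)/(L + ((-20 + L)*(-58 + L) - 6)) = (2*L)/(L + ((-58 + L)*(-20 + L) - 6)) = (2*L)/(L + (-6 + (-58 + L)*(-20 + L))) = (2*L)/(-6 + L + (-58 + L)*(-20 + L)) = 2*L/(-6 + L + (-58 + L)*(-20 + L)))
-32911 - u(-127) = -32911 - 2*(-127)/(1154 + (-127)² - 77*(-127)) = -32911 - 2*(-127)/(1154 + 16129 + 9779) = -32911 - 2*(-127)/27062 = -32911 - 1*(-127/13531) = -32911 + 127/13531 = -445318614/13531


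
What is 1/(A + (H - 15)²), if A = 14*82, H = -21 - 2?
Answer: 1/2592 ≈ 0.00038580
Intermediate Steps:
H = -23
A = 1148
1/(A + (H - 15)²) = 1/(1148 + (-23 - 15)²) = 1/(1148 + (-38)²) = 1/(1148 + 1444) = 1/2592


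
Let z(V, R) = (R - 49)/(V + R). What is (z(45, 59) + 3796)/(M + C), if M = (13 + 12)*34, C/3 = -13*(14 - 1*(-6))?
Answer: 197397/3640 ≈ 54.230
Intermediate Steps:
z(V, R) = (-49 + R)/(R + V)
C = -780 (C = 3*(-13*(14 - 1*(-6))) = 3*(-13*(14 + 6)) = 3*(-13*20) = 3*(-260) = -780)
M = 850 (M = 25*34 = 850)
(z(45, 59) + 3796)/(M + C) = ((-49 + 59)/(59 + 45) + 3796)/(850 - 780) = (10/104 + 3796)/70 = ((1/104)*10 + 3796)*(1/70) = (5/52 + 3796)*(1/70) = (197397/52)*(1/70) = 197397/3640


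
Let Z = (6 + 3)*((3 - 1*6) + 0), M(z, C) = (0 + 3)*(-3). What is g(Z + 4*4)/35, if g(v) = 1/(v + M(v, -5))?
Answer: -1/700 ≈ -0.0014286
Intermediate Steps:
M(z, C) = -9 (M(z, C) = 3*(-3) = -9)
Z = -27 (Z = 9*((3 - 6) + 0) = 9*(-3 + 0) = 9*(-3) = -27)
g(v) = 1/(-9 + v) (g(v) = 1/(v - 9) = 1/(-9 + v))
g(Z + 4*4)/35 = 1/((-9 + (-27 + 4*4))*35) = (1/35)/(-9 + (-27 + 16)) = (1/35)/(-9 - 11) = (1/35)/(-20) = -1/20*1/35 = -1/700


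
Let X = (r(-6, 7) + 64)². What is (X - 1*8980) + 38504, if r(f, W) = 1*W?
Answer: 34565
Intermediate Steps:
r(f, W) = W
X = 5041 (X = (7 + 64)² = 71² = 5041)
(X - 1*8980) + 38504 = (5041 - 1*8980) + 38504 = (5041 - 8980) + 38504 = -3939 + 38504 = 34565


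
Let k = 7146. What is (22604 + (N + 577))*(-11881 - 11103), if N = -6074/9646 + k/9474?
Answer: -312116087077496/585809 ≈ -5.3279e+8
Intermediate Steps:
N = 948770/7615517 (N = -6074/9646 + 7146/9474 = -6074*1/9646 + 7146*(1/9474) = -3037/4823 + 1191/1579 = 948770/7615517 ≈ 0.12458)
(22604 + (N + 577))*(-11881 - 11103) = (22604 + (948770/7615517 + 577))*(-11881 - 11103) = (22604 + 4395102079/7615517)*(-22984) = (176536248347/7615517)*(-22984) = -312116087077496/585809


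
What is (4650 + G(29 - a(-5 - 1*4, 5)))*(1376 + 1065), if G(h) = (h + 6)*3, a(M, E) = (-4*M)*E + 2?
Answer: 10274169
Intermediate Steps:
a(M, E) = 2 - 4*E*M (a(M, E) = -4*E*M + 2 = 2 - 4*E*M)
G(h) = 18 + 3*h (G(h) = (6 + h)*3 = 18 + 3*h)
(4650 + G(29 - a(-5 - 1*4, 5)))*(1376 + 1065) = (4650 + (18 + 3*(29 - (2 - 4*5*(-5 - 1*4)))))*(1376 + 1065) = (4650 + (18 + 3*(29 - (2 - 4*5*(-5 - 4)))))*2441 = (4650 + (18 + 3*(29 - (2 - 4*5*(-9)))))*2441 = (4650 + (18 + 3*(29 - (2 + 180))))*2441 = (4650 + (18 + 3*(29 - 1*182)))*2441 = (4650 + (18 + 3*(29 - 182)))*2441 = (4650 + (18 + 3*(-153)))*2441 = (4650 + (18 - 459))*2441 = (4650 - 441)*2441 = 4209*2441 = 10274169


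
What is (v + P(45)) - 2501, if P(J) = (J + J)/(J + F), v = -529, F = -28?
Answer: -51420/17 ≈ -3024.7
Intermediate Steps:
P(J) = 2*J/(-28 + J) (P(J) = (J + J)/(J - 28) = (2*J)/(-28 + J) = 2*J/(-28 + J))
(v + P(45)) - 2501 = (-529 + 2*45/(-28 + 45)) - 2501 = (-529 + 2*45/17) - 2501 = (-529 + 2*45*(1/17)) - 2501 = (-529 + 90/17) - 2501 = -8903/17 - 2501 = -51420/17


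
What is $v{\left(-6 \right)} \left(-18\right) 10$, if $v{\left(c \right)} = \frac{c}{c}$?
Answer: $-180$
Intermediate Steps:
$v{\left(c \right)} = 1$
$v{\left(-6 \right)} \left(-18\right) 10 = 1 \left(-18\right) 10 = \left(-18\right) 10 = -180$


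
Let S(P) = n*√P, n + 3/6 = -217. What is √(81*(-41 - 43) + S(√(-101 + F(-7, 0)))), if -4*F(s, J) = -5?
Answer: √(-27216 - 435*√2*399^(¼)*√I)/2 ≈ 2.8447 - 85.429*I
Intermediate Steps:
n = -435/2 (n = -½ - 217 = -435/2 ≈ -217.50)
F(s, J) = 5/4 (F(s, J) = -¼*(-5) = 5/4)
S(P) = -435*√P/2
√(81*(-41 - 43) + S(√(-101 + F(-7, 0)))) = √(81*(-41 - 43) - 435*(-101 + 5/4)^(¼)/2) = √(81*(-84) - 435*(-399)^(¼)*√2/2/2) = √(-6804 - 435*√2*399^(¼)*√I/2/2) = √(-6804 - 435*√2*399^(¼)*√I/4)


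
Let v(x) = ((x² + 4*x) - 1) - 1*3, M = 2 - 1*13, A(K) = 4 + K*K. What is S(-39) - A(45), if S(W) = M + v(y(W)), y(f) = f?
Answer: -679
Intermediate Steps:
A(K) = 4 + K²
M = -11 (M = 2 - 13 = -11)
v(x) = -4 + x² + 4*x (v(x) = (-1 + x² + 4*x) - 3 = -4 + x² + 4*x)
S(W) = -15 + W² + 4*W (S(W) = -11 + (-4 + W² + 4*W) = -15 + W² + 4*W)
S(-39) - A(45) = (-15 + (-39)² + 4*(-39)) - (4 + 45²) = (-15 + 1521 - 156) - (4 + 2025) = 1350 - 1*2029 = 1350 - 2029 = -679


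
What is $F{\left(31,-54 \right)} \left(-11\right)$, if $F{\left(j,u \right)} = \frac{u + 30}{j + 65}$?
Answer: $\frac{11}{4} \approx 2.75$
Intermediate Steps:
$F{\left(j,u \right)} = \frac{30 + u}{65 + j}$
$F{\left(31,-54 \right)} \left(-11\right) = \frac{30 - 54}{65 + 31} \left(-11\right) = \frac{1}{96} \left(-24\right) \left(-11\right) = \left(- \frac{1}{4}\right) \left(-11\right) = \frac{11}{4}$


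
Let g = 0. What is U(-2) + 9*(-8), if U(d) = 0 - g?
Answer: -72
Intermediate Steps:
U(d) = 0 (U(d) = 0 - 1*0 = 0 + 0 = 0)
U(-2) + 9*(-8) = 0 + 9*(-8) = 0 - 72 = -72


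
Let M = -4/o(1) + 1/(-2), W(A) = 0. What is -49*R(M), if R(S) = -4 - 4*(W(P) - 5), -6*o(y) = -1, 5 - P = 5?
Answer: -784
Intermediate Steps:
P = 0 (P = 5 - 1*5 = 5 - 5 = 0)
o(y) = ⅙ (o(y) = -⅙*(-1) = ⅙)
M = -49/2 (M = -4/⅙ + 1/(-2) = -4*6 + 1*(-½) = -24 - ½ = -49/2 ≈ -24.500)
R(S) = 16 (R(S) = -4 - 4*(0 - 5) = -4 - 4*(-5) = -4 + 20 = 16)
-49*R(M) = -49*16 = -784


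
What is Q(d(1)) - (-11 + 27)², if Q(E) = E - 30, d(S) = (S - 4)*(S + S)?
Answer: -292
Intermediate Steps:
d(S) = 2*S*(-4 + S) (d(S) = (-4 + S)*(2*S) = 2*S*(-4 + S))
Q(E) = -30 + E
Q(d(1)) - (-11 + 27)² = (-30 + 2*1*(-4 + 1)) - (-11 + 27)² = (-30 + 2*1*(-3)) - 1*16² = (-30 - 6) - 1*256 = -36 - 256 = -292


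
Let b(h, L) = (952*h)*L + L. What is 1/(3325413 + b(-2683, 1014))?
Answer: -1/2586648597 ≈ -3.8660e-10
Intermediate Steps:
b(h, L) = L + 952*L*h (b(h, L) = 952*L*h + L = L + 952*L*h)
1/(3325413 + b(-2683, 1014)) = 1/(3325413 + 1014*(1 + 952*(-2683))) = 1/(3325413 + 1014*(1 - 2554216)) = 1/(3325413 + 1014*(-2554215)) = 1/(3325413 - 2589974010) = 1/(-2586648597) = -1/2586648597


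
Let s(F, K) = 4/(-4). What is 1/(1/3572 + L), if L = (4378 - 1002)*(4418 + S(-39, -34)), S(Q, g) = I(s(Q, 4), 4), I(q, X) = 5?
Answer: 3572/53337275457 ≈ 6.6970e-8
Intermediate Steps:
s(F, K) = -1 (s(F, K) = 4*(-¼) = -1)
S(Q, g) = 5
L = 14932048 (L = (4378 - 1002)*(4418 + 5) = 3376*4423 = 14932048)
1/(1/3572 + L) = 1/(1/3572 + 14932048) = 1/(53337275457/3572) = 3572/53337275457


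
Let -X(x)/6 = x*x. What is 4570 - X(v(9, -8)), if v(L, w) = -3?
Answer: 4624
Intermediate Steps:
X(x) = -6*x**2 (X(x) = -6*x*x = -6*x**2)
4570 - X(v(9, -8)) = 4570 - (-6)*(-3)**2 = 4570 - (-6)*9 = 4570 - 1*(-54) = 4570 + 54 = 4624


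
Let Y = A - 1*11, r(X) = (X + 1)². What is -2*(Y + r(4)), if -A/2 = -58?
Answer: -260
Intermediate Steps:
A = 116 (A = -2*(-58) = 116)
r(X) = (1 + X)²
Y = 105 (Y = 116 - 1*11 = 116 - 11 = 105)
-2*(Y + r(4)) = -2*(105 + (1 + 4)²) = -2*(105 + 5²) = -2*(105 + 25) = -2*130 = -260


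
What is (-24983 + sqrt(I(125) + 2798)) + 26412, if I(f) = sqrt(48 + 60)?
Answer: 1429 + sqrt(2798 + 6*sqrt(3)) ≈ 1482.0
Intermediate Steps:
I(f) = 6*sqrt(3) (I(f) = sqrt(108) = 6*sqrt(3))
(-24983 + sqrt(I(125) + 2798)) + 26412 = (-24983 + sqrt(6*sqrt(3) + 2798)) + 26412 = (-24983 + sqrt(2798 + 6*sqrt(3))) + 26412 = 1429 + sqrt(2798 + 6*sqrt(3))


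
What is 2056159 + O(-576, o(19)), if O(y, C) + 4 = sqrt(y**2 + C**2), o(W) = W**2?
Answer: 2056155 + sqrt(462097) ≈ 2.0568e+6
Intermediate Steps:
O(y, C) = -4 + sqrt(C**2 + y**2) (O(y, C) = -4 + sqrt(y**2 + C**2) = -4 + sqrt(C**2 + y**2))
2056159 + O(-576, o(19)) = 2056159 + (-4 + sqrt((19**2)**2 + (-576)**2)) = 2056159 + (-4 + sqrt(361**2 + 331776)) = 2056159 + (-4 + sqrt(130321 + 331776)) = 2056159 + (-4 + sqrt(462097)) = 2056155 + sqrt(462097)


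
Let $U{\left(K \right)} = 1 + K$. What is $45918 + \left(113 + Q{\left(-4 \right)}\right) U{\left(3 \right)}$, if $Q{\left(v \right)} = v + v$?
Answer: $46338$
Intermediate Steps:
$Q{\left(v \right)} = 2 v$
$45918 + \left(113 + Q{\left(-4 \right)}\right) U{\left(3 \right)} = 45918 + \left(113 + 2 \left(-4\right)\right) \left(1 + 3\right) = 45918 + \left(113 - 8\right) 4 = 45918 + 105 \cdot 4 = 45918 + 420 = 46338$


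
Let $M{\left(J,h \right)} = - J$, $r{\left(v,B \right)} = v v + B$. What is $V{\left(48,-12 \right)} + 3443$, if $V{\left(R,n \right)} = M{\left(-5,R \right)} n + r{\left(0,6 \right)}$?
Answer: $3389$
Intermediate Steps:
$r{\left(v,B \right)} = B + v^{2}$ ($r{\left(v,B \right)} = v^{2} + B = B + v^{2}$)
$V{\left(R,n \right)} = 6 + 5 n$ ($V{\left(R,n \right)} = \left(-1\right) \left(-5\right) n + \left(6 + 0^{2}\right) = 5 n + \left(6 + 0\right) = 5 n + 6 = 6 + 5 n$)
$V{\left(48,-12 \right)} + 3443 = \left(6 + 5 \left(-12\right)\right) + 3443 = \left(6 - 60\right) + 3443 = -54 + 3443 = 3389$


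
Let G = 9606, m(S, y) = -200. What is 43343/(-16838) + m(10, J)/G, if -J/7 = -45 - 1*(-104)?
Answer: -209860229/80872914 ≈ -2.5949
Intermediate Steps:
J = -413 (J = -7*(-45 - 1*(-104)) = -7*(-45 + 104) = -7*59 = -413)
43343/(-16838) + m(10, J)/G = 43343/(-16838) - 200/9606 = 43343*(-1/16838) - 200*1/9606 = -43343/16838 - 100/4803 = -209860229/80872914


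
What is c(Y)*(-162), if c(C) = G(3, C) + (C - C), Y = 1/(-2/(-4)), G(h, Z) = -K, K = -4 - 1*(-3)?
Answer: -162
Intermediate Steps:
K = -1 (K = -4 + 3 = -1)
G(h, Z) = 1 (G(h, Z) = -1*(-1) = 1)
Y = 2 (Y = 1/(-2*(-1/4)) = 1/(1/2) = 2)
c(C) = 1 (c(C) = 1 + (C - C) = 1 + 0 = 1)
c(Y)*(-162) = 1*(-162) = -162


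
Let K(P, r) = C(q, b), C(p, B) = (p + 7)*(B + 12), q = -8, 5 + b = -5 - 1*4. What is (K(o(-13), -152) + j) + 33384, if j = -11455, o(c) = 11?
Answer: 21931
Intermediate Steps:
b = -14 (b = -5 + (-5 - 1*4) = -5 + (-5 - 4) = -5 - 9 = -14)
C(p, B) = (7 + p)*(12 + B)
K(P, r) = 2 (K(P, r) = 84 + 7*(-14) + 12*(-8) - 14*(-8) = 84 - 98 - 96 + 112 = 2)
(K(o(-13), -152) + j) + 33384 = (2 - 11455) + 33384 = -11453 + 33384 = 21931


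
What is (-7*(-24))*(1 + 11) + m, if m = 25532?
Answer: 27548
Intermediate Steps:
(-7*(-24))*(1 + 11) + m = (-7*(-24))*(1 + 11) + 25532 = 168*12 + 25532 = 2016 + 25532 = 27548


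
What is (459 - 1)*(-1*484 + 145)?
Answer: -155262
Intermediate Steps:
(459 - 1)*(-1*484 + 145) = 458*(-484 + 145) = 458*(-339) = -155262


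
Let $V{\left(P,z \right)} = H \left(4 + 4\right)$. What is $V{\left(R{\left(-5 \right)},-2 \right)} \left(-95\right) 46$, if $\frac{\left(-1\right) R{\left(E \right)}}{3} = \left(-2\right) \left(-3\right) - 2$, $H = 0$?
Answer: $0$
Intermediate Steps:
$R{\left(E \right)} = -12$ ($R{\left(E \right)} = - 3 \left(\left(-2\right) \left(-3\right) - 2\right) = - 3 \left(6 - 2\right) = \left(-3\right) 4 = -12$)
$V{\left(P,z \right)} = 0$ ($V{\left(P,z \right)} = 0 \left(4 + 4\right) = 0 \cdot 8 = 0$)
$V{\left(R{\left(-5 \right)},-2 \right)} \left(-95\right) 46 = 0 \left(-95\right) 46 = 0 \cdot 46 = 0$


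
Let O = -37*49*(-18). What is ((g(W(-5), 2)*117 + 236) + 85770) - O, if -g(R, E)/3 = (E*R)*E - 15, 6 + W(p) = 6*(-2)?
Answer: 83909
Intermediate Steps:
W(p) = -18 (W(p) = -6 + 6*(-2) = -6 - 12 = -18)
g(R, E) = 45 - 3*R*E² (g(R, E) = -3*((E*R)*E - 15) = -3*(R*E² - 15) = -3*(-15 + R*E²) = 45 - 3*R*E²)
O = 32634 (O = -1813*(-18) = 32634)
((g(W(-5), 2)*117 + 236) + 85770) - O = (((45 - 3*(-18)*2²)*117 + 236) + 85770) - 1*32634 = (((45 - 3*(-18)*4)*117 + 236) + 85770) - 32634 = (((45 + 216)*117 + 236) + 85770) - 32634 = ((261*117 + 236) + 85770) - 32634 = ((30537 + 236) + 85770) - 32634 = (30773 + 85770) - 32634 = 116543 - 32634 = 83909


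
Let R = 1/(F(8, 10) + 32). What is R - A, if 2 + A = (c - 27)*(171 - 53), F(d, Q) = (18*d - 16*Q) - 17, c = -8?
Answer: 4131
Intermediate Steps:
F(d, Q) = -17 - 16*Q + 18*d (F(d, Q) = (-16*Q + 18*d) - 17 = -17 - 16*Q + 18*d)
R = -1 (R = 1/((-17 - 16*10 + 18*8) + 32) = 1/((-17 - 160 + 144) + 32) = 1/(-33 + 32) = 1/(-1) = -1)
A = -4132 (A = -2 + (-8 - 27)*(171 - 53) = -2 - 35*118 = -2 - 4130 = -4132)
R - A = -1 - 1*(-4132) = -1 + 4132 = 4131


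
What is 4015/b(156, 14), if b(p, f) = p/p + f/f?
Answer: 4015/2 ≈ 2007.5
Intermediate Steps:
b(p, f) = 2 (b(p, f) = 1 + 1 = 2)
4015/b(156, 14) = 4015/2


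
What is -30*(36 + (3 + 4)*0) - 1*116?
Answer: -1196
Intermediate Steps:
-30*(36 + (3 + 4)*0) - 1*116 = -30*(36 + 7*0) - 116 = -30*(36 + 0) - 116 = -30*36 - 116 = -1080 - 116 = -1196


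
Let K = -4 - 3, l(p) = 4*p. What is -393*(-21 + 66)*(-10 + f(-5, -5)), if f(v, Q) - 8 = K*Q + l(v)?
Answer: -229905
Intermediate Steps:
K = -7
f(v, Q) = 8 - 7*Q + 4*v (f(v, Q) = 8 + (-7*Q + 4*v) = 8 - 7*Q + 4*v)
-393*(-21 + 66)*(-10 + f(-5, -5)) = -393*(-21 + 66)*(-10 + (8 - 7*(-5) + 4*(-5))) = -17685*(-10 + (8 + 35 - 20)) = -17685*(-10 + 23) = -17685*13 = -393*585 = -229905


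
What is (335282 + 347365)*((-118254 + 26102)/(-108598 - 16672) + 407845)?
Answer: 17438502723202197/62635 ≈ 2.7841e+11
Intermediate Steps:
(335282 + 347365)*((-118254 + 26102)/(-108598 - 16672) + 407845) = 682647*(-92152/(-125270) + 407845) = 682647*(-92152*(-1/125270) + 407845) = 682647*(46076/62635 + 407845) = 682647*(25545417651/62635) = 17438502723202197/62635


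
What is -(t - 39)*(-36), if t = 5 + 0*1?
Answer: -1224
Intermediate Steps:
t = 5 (t = 5 + 0 = 5)
-(t - 39)*(-36) = -(5 - 39)*(-36) = -(-34)*(-36) = -1*1224 = -1224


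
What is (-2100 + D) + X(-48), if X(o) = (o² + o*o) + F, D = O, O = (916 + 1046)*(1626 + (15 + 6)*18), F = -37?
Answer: 3934319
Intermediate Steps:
O = 3931848 (O = 1962*(1626 + 21*18) = 1962*(1626 + 378) = 1962*2004 = 3931848)
D = 3931848
X(o) = -37 + 2*o² (X(o) = (o² + o*o) - 37 = (o² + o²) - 37 = 2*o² - 37 = -37 + 2*o²)
(-2100 + D) + X(-48) = (-2100 + 3931848) + (-37 + 2*(-48)²) = 3929748 + (-37 + 2*2304) = 3929748 + (-37 + 4608) = 3929748 + 4571 = 3934319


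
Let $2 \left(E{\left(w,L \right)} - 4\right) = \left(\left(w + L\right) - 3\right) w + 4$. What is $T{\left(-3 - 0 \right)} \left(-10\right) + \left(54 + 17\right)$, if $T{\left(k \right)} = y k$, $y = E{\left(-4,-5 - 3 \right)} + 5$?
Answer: $1301$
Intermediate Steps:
$E{\left(w,L \right)} = 6 + \frac{w \left(-3 + L + w\right)}{2}$ ($E{\left(w,L \right)} = 4 + \frac{\left(\left(w + L\right) - 3\right) w + 4}{2} = 4 + \frac{\left(\left(L + w\right) - 3\right) w + 4}{2} = 4 + \frac{\left(-3 + L + w\right) w + 4}{2} = 4 + \frac{w \left(-3 + L + w\right) + 4}{2} = 4 + \frac{4 + w \left(-3 + L + w\right)}{2} = 4 + \left(2 + \frac{w \left(-3 + L + w\right)}{2}\right) = 6 + \frac{w \left(-3 + L + w\right)}{2}$)
$y = 41$ ($y = \left(6 + \frac{\left(-4\right)^{2}}{2} - -6 + \frac{1}{2} \left(-5 - 3\right) \left(-4\right)\right) + 5 = \left(6 + \frac{1}{2} \cdot 16 + 6 + \frac{1}{2} \left(-5 - 3\right) \left(-4\right)\right) + 5 = \left(6 + 8 + 6 + \frac{1}{2} \left(-8\right) \left(-4\right)\right) + 5 = \left(6 + 8 + 6 + 16\right) + 5 = 36 + 5 = 41$)
$T{\left(k \right)} = 41 k$
$T{\left(-3 - 0 \right)} \left(-10\right) + \left(54 + 17\right) = 41 \left(-3 - 0\right) \left(-10\right) + \left(54 + 17\right) = 41 \left(-3 + 0\right) \left(-10\right) + 71 = 41 \left(-3\right) \left(-10\right) + 71 = \left(-123\right) \left(-10\right) + 71 = 1230 + 71 = 1301$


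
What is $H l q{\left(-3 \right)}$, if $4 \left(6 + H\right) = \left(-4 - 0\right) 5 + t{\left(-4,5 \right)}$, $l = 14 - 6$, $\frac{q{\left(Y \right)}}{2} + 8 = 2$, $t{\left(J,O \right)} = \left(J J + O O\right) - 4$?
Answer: $168$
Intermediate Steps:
$t{\left(J,O \right)} = -4 + J^{2} + O^{2}$ ($t{\left(J,O \right)} = \left(J^{2} + O^{2}\right) - 4 = -4 + J^{2} + O^{2}$)
$q{\left(Y \right)} = -12$ ($q{\left(Y \right)} = -16 + 2 \cdot 2 = -16 + 4 = -12$)
$l = 8$ ($l = 14 - 6 = 8$)
$H = - \frac{7}{4}$ ($H = -6 + \frac{\left(-4 - 0\right) 5 + \left(-4 + \left(-4\right)^{2} + 5^{2}\right)}{4} = -6 + \frac{\left(-4 + 0\right) 5 + \left(-4 + 16 + 25\right)}{4} = -6 + \frac{\left(-4\right) 5 + 37}{4} = -6 + \frac{-20 + 37}{4} = -6 + \frac{1}{4} \cdot 17 = -6 + \frac{17}{4} = - \frac{7}{4} \approx -1.75$)
$H l q{\left(-3 \right)} = \left(- \frac{7}{4}\right) 8 \left(-12\right) = \left(-14\right) \left(-12\right) = 168$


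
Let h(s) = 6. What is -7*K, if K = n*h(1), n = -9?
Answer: 378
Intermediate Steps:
K = -54 (K = -9*6 = -54)
-7*K = -7*(-54) = 378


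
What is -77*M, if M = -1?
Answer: 77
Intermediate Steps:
-77*M = -77*(-1) = 77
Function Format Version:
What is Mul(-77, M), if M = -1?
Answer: 77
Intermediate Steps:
Mul(-77, M) = Mul(-77, -1) = 77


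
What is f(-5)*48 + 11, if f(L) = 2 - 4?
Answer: -85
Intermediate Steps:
f(L) = -2
f(-5)*48 + 11 = -2*48 + 11 = -96 + 11 = -85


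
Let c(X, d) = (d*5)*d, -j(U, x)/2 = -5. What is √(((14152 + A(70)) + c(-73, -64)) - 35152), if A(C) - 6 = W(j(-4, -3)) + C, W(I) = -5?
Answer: I*√449 ≈ 21.19*I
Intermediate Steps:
j(U, x) = 10 (j(U, x) = -2*(-5) = 10)
c(X, d) = 5*d² (c(X, d) = (5*d)*d = 5*d²)
A(C) = 1 + C (A(C) = 6 + (-5 + C) = 1 + C)
√(((14152 + A(70)) + c(-73, -64)) - 35152) = √(((14152 + (1 + 70)) + 5*(-64)²) - 35152) = √(((14152 + 71) + 5*4096) - 35152) = √((14223 + 20480) - 35152) = √(34703 - 35152) = √(-449) = I*√449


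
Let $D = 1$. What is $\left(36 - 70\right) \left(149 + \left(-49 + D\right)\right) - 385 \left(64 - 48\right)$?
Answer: $-9594$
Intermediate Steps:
$\left(36 - 70\right) \left(149 + \left(-49 + D\right)\right) - 385 \left(64 - 48\right) = \left(36 - 70\right) \left(149 + \left(-49 + 1\right)\right) - 385 \left(64 - 48\right) = - 34 \left(149 - 48\right) - 6160 = \left(-34\right) 101 - 6160 = -3434 - 6160 = -9594$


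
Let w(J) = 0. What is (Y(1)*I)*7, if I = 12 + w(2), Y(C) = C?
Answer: 84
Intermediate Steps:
I = 12 (I = 12 + 0 = 12)
(Y(1)*I)*7 = (1*12)*7 = 12*7 = 84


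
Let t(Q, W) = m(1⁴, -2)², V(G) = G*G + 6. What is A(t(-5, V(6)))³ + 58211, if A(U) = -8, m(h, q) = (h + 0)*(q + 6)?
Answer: 57699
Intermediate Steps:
V(G) = 6 + G² (V(G) = G² + 6 = 6 + G²)
m(h, q) = h*(6 + q)
t(Q, W) = 16 (t(Q, W) = (1⁴*(6 - 2))² = (1*4)² = 4² = 16)
A(t(-5, V(6)))³ + 58211 = (-8)³ + 58211 = -512 + 58211 = 57699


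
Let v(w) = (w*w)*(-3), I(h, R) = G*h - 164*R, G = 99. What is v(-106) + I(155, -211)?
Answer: 16241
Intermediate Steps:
I(h, R) = -164*R + 99*h (I(h, R) = 99*h - 164*R = -164*R + 99*h)
v(w) = -3*w² (v(w) = w²*(-3) = -3*w²)
v(-106) + I(155, -211) = -3*(-106)² + (-164*(-211) + 99*155) = -3*11236 + (34604 + 15345) = -33708 + 49949 = 16241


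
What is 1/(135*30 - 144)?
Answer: 1/3906 ≈ 0.00025602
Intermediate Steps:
1/(135*30 - 144) = 1/(4050 - 144) = 1/3906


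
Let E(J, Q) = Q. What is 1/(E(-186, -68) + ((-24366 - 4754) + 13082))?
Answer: -1/16106 ≈ -6.2089e-5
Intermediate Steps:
1/(E(-186, -68) + ((-24366 - 4754) + 13082)) = 1/(-68 + ((-24366 - 4754) + 13082)) = 1/(-68 + (-29120 + 13082)) = 1/(-68 - 16038) = 1/(-16106) = -1/16106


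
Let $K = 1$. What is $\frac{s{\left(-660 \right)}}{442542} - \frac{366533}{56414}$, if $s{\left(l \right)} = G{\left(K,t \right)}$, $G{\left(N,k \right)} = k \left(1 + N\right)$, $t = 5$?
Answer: $- \frac{81102841373}{12482782194} \approx -6.4972$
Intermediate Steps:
$s{\left(l \right)} = 10$ ($s{\left(l \right)} = 5 \left(1 + 1\right) = 5 \cdot 2 = 10$)
$\frac{s{\left(-660 \right)}}{442542} - \frac{366533}{56414} = \frac{10}{442542} - \frac{366533}{56414} = 10 \cdot \frac{1}{442542} - \frac{366533}{56414} = \frac{5}{221271} - \frac{366533}{56414} = - \frac{81102841373}{12482782194}$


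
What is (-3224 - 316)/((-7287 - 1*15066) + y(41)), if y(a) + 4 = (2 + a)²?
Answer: 295/1709 ≈ 0.17262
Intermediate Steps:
y(a) = -4 + (2 + a)²
(-3224 - 316)/((-7287 - 1*15066) + y(41)) = (-3224 - 316)/((-7287 - 1*15066) + 41*(4 + 41)) = -3540/((-7287 - 15066) + 41*45) = -3540/(-22353 + 1845) = -3540/(-20508) = -3540*(-1/20508) = 295/1709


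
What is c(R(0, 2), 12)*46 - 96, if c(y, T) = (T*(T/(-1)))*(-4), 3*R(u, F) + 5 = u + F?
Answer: 26400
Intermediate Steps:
R(u, F) = -5/3 + F/3 + u/3 (R(u, F) = -5/3 + (u + F)/3 = -5/3 + (F + u)/3 = -5/3 + (F/3 + u/3) = -5/3 + F/3 + u/3)
c(y, T) = 4*T**2 (c(y, T) = (T*(T*(-1)))*(-4) = (T*(-T))*(-4) = -T**2*(-4) = 4*T**2)
c(R(0, 2), 12)*46 - 96 = (4*12**2)*46 - 96 = (4*144)*46 - 96 = 576*46 - 96 = 26496 - 96 = 26400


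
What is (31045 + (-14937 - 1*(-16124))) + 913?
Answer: 33145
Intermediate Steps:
(31045 + (-14937 - 1*(-16124))) + 913 = (31045 + (-14937 + 16124)) + 913 = (31045 + 1187) + 913 = 32232 + 913 = 33145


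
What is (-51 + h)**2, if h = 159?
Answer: 11664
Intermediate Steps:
(-51 + h)**2 = (-51 + 159)**2 = 108**2 = 11664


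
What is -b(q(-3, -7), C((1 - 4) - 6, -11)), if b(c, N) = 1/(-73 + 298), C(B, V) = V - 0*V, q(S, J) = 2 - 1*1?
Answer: -1/225 ≈ -0.0044444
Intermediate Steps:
q(S, J) = 1 (q(S, J) = 2 - 1 = 1)
C(B, V) = V (C(B, V) = V - 1*0 = V + 0 = V)
b(c, N) = 1/225
-b(q(-3, -7), C((1 - 4) - 6, -11)) = -1*1/225 = -1/225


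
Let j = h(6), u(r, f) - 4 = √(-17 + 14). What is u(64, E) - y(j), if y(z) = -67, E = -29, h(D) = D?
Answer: 71 + I*√3 ≈ 71.0 + 1.732*I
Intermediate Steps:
u(r, f) = 4 + I*√3 (u(r, f) = 4 + √(-17 + 14) = 4 + √(-3) = 4 + I*√3)
j = 6
u(64, E) - y(j) = (4 + I*√3) - 1*(-67) = (4 + I*√3) + 67 = 71 + I*√3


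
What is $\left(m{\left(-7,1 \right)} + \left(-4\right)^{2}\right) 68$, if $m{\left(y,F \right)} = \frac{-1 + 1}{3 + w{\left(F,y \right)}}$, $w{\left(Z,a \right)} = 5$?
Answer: $1088$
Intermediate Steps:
$m{\left(y,F \right)} = 0$ ($m{\left(y,F \right)} = \frac{-1 + 1}{3 + 5} = \frac{0}{8} = 0 \cdot \frac{1}{8} = 0$)
$\left(m{\left(-7,1 \right)} + \left(-4\right)^{2}\right) 68 = \left(0 + \left(-4\right)^{2}\right) 68 = \left(0 + 16\right) 68 = 16 \cdot 68 = 1088$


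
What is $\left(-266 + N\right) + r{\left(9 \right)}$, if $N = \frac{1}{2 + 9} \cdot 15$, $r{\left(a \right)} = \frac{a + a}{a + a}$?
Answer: $- \frac{2900}{11} \approx -263.64$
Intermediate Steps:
$r{\left(a \right)} = 1$ ($r{\left(a \right)} = \frac{2 a}{2 a} = 2 a \frac{1}{2 a} = 1$)
$N = \frac{15}{11}$ ($N = \frac{1}{11} \cdot 15 = \frac{15}{11} \approx 1.3636$)
$\left(-266 + N\right) + r{\left(9 \right)} = \left(-266 + \frac{15}{11}\right) + 1 = - \frac{2911}{11} + 1 = - \frac{2900}{11}$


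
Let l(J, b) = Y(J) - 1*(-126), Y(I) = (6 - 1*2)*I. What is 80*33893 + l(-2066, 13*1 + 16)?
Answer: 2703302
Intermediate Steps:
Y(I) = 4*I (Y(I) = (6 - 2)*I = 4*I)
l(J, b) = 126 + 4*J (l(J, b) = 4*J - 1*(-126) = 4*J + 126 = 126 + 4*J)
80*33893 + l(-2066, 13*1 + 16) = 80*33893 + (126 + 4*(-2066)) = 2711440 + (126 - 8264) = 2711440 - 8138 = 2703302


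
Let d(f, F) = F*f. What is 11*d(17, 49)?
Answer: 9163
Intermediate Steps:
11*d(17, 49) = 11*(49*17) = 11*833 = 9163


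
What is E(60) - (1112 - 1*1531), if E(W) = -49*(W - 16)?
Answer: -1737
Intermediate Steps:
E(W) = 784 - 49*W (E(W) = -49*(-16 + W) = 784 - 49*W)
E(60) - (1112 - 1*1531) = (784 - 49*60) - (1112 - 1*1531) = (784 - 2940) - (1112 - 1531) = -2156 - 1*(-419) = -2156 + 419 = -1737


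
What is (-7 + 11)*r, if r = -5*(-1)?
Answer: 20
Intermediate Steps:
r = 5
(-7 + 11)*r = (-7 + 11)*5 = 4*5 = 20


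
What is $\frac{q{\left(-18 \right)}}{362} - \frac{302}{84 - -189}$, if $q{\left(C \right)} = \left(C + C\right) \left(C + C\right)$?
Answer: $\frac{122242}{49413} \approx 2.4739$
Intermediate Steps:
$q{\left(C \right)} = 4 C^{2}$ ($q{\left(C \right)} = 2 C 2 C = 4 C^{2}$)
$\frac{q{\left(-18 \right)}}{362} - \frac{302}{84 - -189} = \frac{4 \left(-18\right)^{2}}{362} - \frac{302}{84 - -189} = 4 \cdot 324 \cdot \frac{1}{362} - \frac{302}{84 + 189} = 1296 \cdot \frac{1}{362} - \frac{302}{273} = \frac{648}{181} - \frac{302}{273} = \frac{122242}{49413}$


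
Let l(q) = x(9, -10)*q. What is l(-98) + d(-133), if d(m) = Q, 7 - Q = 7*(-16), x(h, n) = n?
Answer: 1099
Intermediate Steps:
l(q) = -10*q
Q = 119 (Q = 7 - 7*(-16) = 7 - 1*(-112) = 7 + 112 = 119)
d(m) = 119
l(-98) + d(-133) = -10*(-98) + 119 = 980 + 119 = 1099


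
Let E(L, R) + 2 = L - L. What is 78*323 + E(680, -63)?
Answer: 25192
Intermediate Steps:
E(L, R) = -2 (E(L, R) = -2 + (L - L) = -2 + 0 = -2)
78*323 + E(680, -63) = 78*323 - 2 = 25194 - 2 = 25192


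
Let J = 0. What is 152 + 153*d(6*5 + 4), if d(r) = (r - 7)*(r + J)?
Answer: 140606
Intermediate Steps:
d(r) = r*(-7 + r) (d(r) = (r - 7)*(r + 0) = (-7 + r)*r = r*(-7 + r))
152 + 153*d(6*5 + 4) = 152 + 153*((6*5 + 4)*(-7 + (6*5 + 4))) = 152 + 153*((30 + 4)*(-7 + (30 + 4))) = 152 + 153*(34*(-7 + 34)) = 152 + 153*(34*27) = 152 + 153*918 = 152 + 140454 = 140606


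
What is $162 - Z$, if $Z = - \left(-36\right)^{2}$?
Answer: $1458$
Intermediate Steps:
$Z = -1296$ ($Z = \left(-1\right) 1296 = -1296$)
$162 - Z = 162 - -1296 = 162 + 1296 = 1458$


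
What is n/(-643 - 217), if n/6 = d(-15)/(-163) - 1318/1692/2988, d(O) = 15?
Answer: 38025137/59058955440 ≈ 0.00064385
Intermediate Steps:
n = -38025137/68673204 (n = 6*(15/(-163) - 1318/1692/2988) = 6*(15*(-1/163) - 1318*1/1692*(1/2988)) = 6*(-15/163 - 659/846*1/2988) = 6*(-15/163 - 659/2527848) = 6*(-38025137/412039224) = -38025137/68673204 ≈ -0.55371)
n/(-643 - 217) = -38025137/(68673204*(-643 - 217)) = -38025137/68673204/(-860) = -38025137/68673204*(-1/860) = 38025137/59058955440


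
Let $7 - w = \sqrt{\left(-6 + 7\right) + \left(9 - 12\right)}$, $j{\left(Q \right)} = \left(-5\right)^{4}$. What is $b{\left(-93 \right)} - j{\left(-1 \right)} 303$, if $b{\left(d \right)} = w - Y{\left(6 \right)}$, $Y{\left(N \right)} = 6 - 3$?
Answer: $-189371 - i \sqrt{2} \approx -1.8937 \cdot 10^{5} - 1.4142 i$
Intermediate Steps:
$Y{\left(N \right)} = 3$
$j{\left(Q \right)} = 625$
$w = 7 - i \sqrt{2}$ ($w = 7 - \sqrt{\left(-6 + 7\right) + \left(9 - 12\right)} = 7 - \sqrt{1 - 3} = 7 - \sqrt{-2} = 7 - i \sqrt{2} \approx 7.0 - 1.4142 i$)
$b{\left(d \right)} = 4 - i \sqrt{2}$ ($b{\left(d \right)} = \left(7 - i \sqrt{2}\right) - 3 = 4 - i \sqrt{2}$)
$b{\left(-93 \right)} - j{\left(-1 \right)} 303 = \left(4 - i \sqrt{2}\right) - 625 \cdot 303 = \left(4 - i \sqrt{2}\right) - 189375 = -189371 - i \sqrt{2}$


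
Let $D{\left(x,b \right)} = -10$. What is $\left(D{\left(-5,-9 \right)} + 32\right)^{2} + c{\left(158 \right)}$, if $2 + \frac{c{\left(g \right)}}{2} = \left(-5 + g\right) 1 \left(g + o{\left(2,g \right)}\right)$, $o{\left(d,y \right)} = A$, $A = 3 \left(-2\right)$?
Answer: $46992$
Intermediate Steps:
$A = -6$
$o{\left(d,y \right)} = -6$
$c{\left(g \right)} = -4 + 2 \left(-6 + g\right) \left(-5 + g\right)$ ($c{\left(g \right)} = -4 + 2 \left(-5 + g\right) 1 \left(g - 6\right) = -4 + 2 \left(-5 + g\right) \left(-6 + g\right) = -4 + 2 \left(-6 + g\right) \left(-5 + g\right)$)
$\left(D{\left(-5,-9 \right)} + 32\right)^{2} + c{\left(158 \right)} = \left(-10 + 32\right)^{2} + \left(56 - 3476 + 2 \cdot 158^{2}\right) = 22^{2} + \left(56 - 3476 + 2 \cdot 24964\right) = 484 + \left(56 - 3476 + 49928\right) = 484 + 46508 = 46992$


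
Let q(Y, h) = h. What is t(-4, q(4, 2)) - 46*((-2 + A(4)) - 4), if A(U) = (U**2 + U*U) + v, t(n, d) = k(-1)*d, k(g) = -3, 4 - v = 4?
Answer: -1202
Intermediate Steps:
v = 0 (v = 4 - 1*4 = 4 - 4 = 0)
t(n, d) = -3*d
A(U) = 2*U**2 (A(U) = (U**2 + U*U) + 0 = (U**2 + U**2) + 0 = 2*U**2 + 0 = 2*U**2)
t(-4, q(4, 2)) - 46*((-2 + A(4)) - 4) = -3*2 - 46*((-2 + 2*4**2) - 4) = -6 - 46*((-2 + 2*16) - 4) = -6 - 46*((-2 + 32) - 4) = -6 - 46*(30 - 4) = -6 - 46*26 = -6 - 1196 = -1202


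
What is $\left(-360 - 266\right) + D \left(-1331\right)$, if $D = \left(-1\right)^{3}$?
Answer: $705$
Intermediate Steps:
$D = -1$
$\left(-360 - 266\right) + D \left(-1331\right) = \left(-360 - 266\right) - -1331 = -626 + 1331 = 705$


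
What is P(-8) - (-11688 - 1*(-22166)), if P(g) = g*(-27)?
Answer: -10262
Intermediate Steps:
P(g) = -27*g
P(-8) - (-11688 - 1*(-22166)) = -27*(-8) - (-11688 - 1*(-22166)) = 216 - (-11688 + 22166) = 216 - 1*10478 = 216 - 10478 = -10262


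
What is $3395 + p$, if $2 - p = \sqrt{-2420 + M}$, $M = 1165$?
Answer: $3397 - i \sqrt{1255} \approx 3397.0 - 35.426 i$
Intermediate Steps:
$p = 2 - i \sqrt{1255}$ ($p = 2 - \sqrt{-2420 + 1165} = 2 - \sqrt{-1255} = 2 - i \sqrt{1255} \approx 2.0 - 35.426 i$)
$3395 + p = 3395 + \left(2 - i \sqrt{1255}\right) = 3397 - i \sqrt{1255}$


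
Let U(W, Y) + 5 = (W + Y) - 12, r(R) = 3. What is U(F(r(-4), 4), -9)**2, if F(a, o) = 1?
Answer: 625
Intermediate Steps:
U(W, Y) = -17 + W + Y (U(W, Y) = -5 + ((W + Y) - 12) = -5 + (-12 + W + Y) = -17 + W + Y)
U(F(r(-4), 4), -9)**2 = (-17 + 1 - 9)**2 = (-25)**2 = 625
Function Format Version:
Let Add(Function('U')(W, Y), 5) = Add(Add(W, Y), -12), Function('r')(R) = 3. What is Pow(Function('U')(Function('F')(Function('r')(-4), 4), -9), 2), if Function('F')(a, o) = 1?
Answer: 625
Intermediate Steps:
Function('U')(W, Y) = Add(-17, W, Y) (Function('U')(W, Y) = Add(-5, Add(Add(W, Y), -12)) = Add(-5, Add(-12, W, Y)) = Add(-17, W, Y))
Pow(Function('U')(Function('F')(Function('r')(-4), 4), -9), 2) = Pow(Add(-17, 1, -9), 2) = Pow(-25, 2) = 625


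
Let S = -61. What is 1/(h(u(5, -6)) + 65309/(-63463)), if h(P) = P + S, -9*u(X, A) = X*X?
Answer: -571167/37015543 ≈ -0.015430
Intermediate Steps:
u(X, A) = -X²/9 (u(X, A) = -X*X/9 = -X²/9)
h(P) = -61 + P (h(P) = P - 61 = -61 + P)
1/(h(u(5, -6)) + 65309/(-63463)) = 1/((-61 - ⅑*5²) + 65309/(-63463)) = 1/((-61 - ⅑*25) + 65309*(-1/63463)) = 1/((-61 - 25/9) - 65309/63463) = 1/(-574/9 - 65309/63463) = 1/(-37015543/571167) = -571167/37015543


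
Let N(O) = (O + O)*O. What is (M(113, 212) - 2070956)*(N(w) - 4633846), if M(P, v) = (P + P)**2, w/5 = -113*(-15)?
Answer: -280798473991520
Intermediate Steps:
w = 8475 (w = 5*(-113*(-15)) = 5*1695 = 8475)
M(P, v) = 4*P**2 (M(P, v) = (2*P)**2 = 4*P**2)
N(O) = 2*O**2 (N(O) = (2*O)*O = 2*O**2)
(M(113, 212) - 2070956)*(N(w) - 4633846) = (4*113**2 - 2070956)*(2*8475**2 - 4633846) = (4*12769 - 2070956)*(2*71825625 - 4633846) = (51076 - 2070956)*(143651250 - 4633846) = -2019880*139017404 = -280798473991520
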